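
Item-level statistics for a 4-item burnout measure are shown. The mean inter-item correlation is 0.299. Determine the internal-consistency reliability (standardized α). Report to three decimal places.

standardized α = 0.630

Standardized α = k·r̄ / (1 + (k−1)·r̄) = 4 × 0.299 / (1 + 3 × 0.299)
  = 1.1960 / 1.8970 = 0.630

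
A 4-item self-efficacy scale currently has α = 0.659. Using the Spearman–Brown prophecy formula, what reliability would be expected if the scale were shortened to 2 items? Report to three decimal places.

Length factor m = 2/4 = 0.5000
α' = m·α / (1 − (1−m)·α)
   = 2/4 × 0.659 / (1 − (1 − 2/4) × 0.659)
   = 0.3295 / 0.6705 = 0.491

predicted reliability = 0.491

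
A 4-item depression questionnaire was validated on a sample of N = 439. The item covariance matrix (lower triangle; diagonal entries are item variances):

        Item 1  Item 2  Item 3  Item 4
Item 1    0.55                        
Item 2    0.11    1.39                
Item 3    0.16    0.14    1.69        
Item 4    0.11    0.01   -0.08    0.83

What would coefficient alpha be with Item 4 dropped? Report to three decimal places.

Remaining items: Item 1, Item 2, Item 3 (k = 3).
ΣVar(i) = 0.55 + 1.39 + 1.69 = 3.63
Var(T) = 3.63 + 2 × 0.41 = 4.45
α (item deleted) = (3/2)·(1 − 3.63/4.45) = 0.276

coefficient alpha = 0.276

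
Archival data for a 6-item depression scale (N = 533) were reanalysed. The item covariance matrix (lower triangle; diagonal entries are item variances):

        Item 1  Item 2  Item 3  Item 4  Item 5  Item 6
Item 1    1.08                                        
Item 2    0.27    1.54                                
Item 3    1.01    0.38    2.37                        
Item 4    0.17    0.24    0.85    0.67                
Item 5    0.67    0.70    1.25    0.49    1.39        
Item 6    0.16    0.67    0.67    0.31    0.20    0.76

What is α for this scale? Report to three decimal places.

α = 0.808

ΣVar(i) = 1.08 + 1.54 + 2.37 + 0.67 + 1.39 + 0.76 = 7.81
Σ_{i<j} σ_ij = 8.04
Var(T) = 7.81 + 2 × 8.04 = 23.89
α = (k/(k−1))·(1 − ΣVar(i)/Var(T)) = (6/5)·(1 − 7.81/23.89) = 0.808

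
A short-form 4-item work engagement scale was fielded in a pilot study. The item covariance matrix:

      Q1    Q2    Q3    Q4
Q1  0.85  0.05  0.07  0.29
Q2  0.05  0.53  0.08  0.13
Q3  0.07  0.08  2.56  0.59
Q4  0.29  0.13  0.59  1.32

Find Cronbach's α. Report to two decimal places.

α = 0.42

sum of item variances = 0.85 + 0.53 + 2.56 + 1.32 = 5.26
Sum of off-diagonal covariances = 1.21
σ²_T = 5.26 + 2 × 1.21 = 7.68
α = (k/(k−1))·(1 − sum of item variances/σ²_T) = (4/3)·(1 − 5.26/7.68) = 0.42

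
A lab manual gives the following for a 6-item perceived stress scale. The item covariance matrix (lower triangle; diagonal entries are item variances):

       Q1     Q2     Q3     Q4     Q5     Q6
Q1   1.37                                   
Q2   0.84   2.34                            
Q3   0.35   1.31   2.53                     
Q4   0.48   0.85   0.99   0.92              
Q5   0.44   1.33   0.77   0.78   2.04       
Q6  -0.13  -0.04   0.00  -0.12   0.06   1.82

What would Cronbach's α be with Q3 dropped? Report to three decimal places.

Remaining items: Q1, Q2, Q4, Q5, Q6 (k = 5).
ΣVar(i) = 1.37 + 2.34 + 0.92 + 2.04 + 1.82 = 8.49
σ²_T = 8.49 + 2 × 4.49 = 17.47
α (item deleted) = (5/4)·(1 − 8.49/17.47) = 0.643

Cronbach's α = 0.643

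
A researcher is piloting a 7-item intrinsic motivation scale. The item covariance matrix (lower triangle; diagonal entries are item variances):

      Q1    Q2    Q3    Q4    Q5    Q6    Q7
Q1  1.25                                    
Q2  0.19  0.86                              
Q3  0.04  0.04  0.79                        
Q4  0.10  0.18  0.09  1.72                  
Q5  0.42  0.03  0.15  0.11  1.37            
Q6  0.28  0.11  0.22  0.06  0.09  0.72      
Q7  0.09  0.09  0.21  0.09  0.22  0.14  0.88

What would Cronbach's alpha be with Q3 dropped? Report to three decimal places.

Cronbach's alpha = 0.471

Remaining items: Q1, Q2, Q4, Q5, Q6, Q7 (k = 6).
sum of item variances = 1.25 + 0.86 + 1.72 + 1.37 + 0.72 + 0.88 = 6.80
σ²_T = 6.80 + 2 × 2.20 = 11.20
α (item deleted) = (6/5)·(1 − 6.80/11.20) = 0.471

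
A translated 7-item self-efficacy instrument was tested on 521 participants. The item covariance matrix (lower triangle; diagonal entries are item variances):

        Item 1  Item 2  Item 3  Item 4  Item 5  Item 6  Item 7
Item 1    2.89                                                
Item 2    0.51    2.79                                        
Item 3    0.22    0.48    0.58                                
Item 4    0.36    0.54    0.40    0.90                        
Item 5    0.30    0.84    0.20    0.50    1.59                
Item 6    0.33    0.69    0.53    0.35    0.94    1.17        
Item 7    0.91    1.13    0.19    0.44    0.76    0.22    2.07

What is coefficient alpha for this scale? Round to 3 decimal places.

ΣVar(i) = 2.89 + 2.79 + 0.58 + 0.90 + 1.59 + 1.17 + 2.07 = 11.99
Sum of off-diagonal covariances = 10.84
total variance = 11.99 + 2 × 10.84 = 33.67
α = (k/(k−1))·(1 − ΣVar(i)/total variance) = (7/6)·(1 − 11.99/33.67) = 0.751

α = 0.751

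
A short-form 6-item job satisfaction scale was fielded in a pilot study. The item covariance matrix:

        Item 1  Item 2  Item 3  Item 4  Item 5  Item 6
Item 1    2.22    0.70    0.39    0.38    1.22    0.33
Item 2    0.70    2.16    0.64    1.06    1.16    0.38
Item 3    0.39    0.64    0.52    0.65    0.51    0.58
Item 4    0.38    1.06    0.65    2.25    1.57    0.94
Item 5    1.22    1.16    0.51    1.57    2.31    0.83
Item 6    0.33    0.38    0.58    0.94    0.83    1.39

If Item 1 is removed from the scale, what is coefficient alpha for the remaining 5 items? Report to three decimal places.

α = 0.823

Remaining items: Item 2, Item 3, Item 4, Item 5, Item 6 (k = 5).
ΣVar(i) = 2.16 + 0.52 + 2.25 + 2.31 + 1.39 = 8.63
σ²_T = 8.63 + 2 × 8.32 = 25.27
α (item deleted) = (5/4)·(1 − 8.63/25.27) = 0.823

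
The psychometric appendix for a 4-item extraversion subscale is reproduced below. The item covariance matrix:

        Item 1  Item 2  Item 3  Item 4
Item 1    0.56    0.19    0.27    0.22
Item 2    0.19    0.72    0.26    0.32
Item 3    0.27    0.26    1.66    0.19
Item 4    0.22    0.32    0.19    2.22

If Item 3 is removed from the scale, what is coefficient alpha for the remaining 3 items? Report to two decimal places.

Remaining items: Item 1, Item 2, Item 4 (k = 3).
ΣVar(i) = 0.56 + 0.72 + 2.22 = 3.50
total variance = 3.50 + 2 × 0.73 = 4.96
α (item deleted) = (3/2)·(1 − 3.50/4.96) = 0.44

α = 0.44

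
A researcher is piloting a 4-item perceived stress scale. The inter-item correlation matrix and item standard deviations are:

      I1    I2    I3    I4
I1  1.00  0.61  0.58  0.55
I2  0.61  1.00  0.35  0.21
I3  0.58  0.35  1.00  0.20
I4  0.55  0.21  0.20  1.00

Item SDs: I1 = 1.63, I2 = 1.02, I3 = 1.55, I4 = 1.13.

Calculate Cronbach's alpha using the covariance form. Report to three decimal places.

Cronbach's alpha = 0.743

Σσ²ᵢ = 1.63² + 1.02² + 1.55² + 1.13² = 7.3767
Covariances σ_ij = r_ij · s_i · s_j:
  σ(I1,I2) = 0.61 × 1.63 × 1.02 = 1.0142
  σ(I1,I3) = 0.58 × 1.63 × 1.55 = 1.4654
  σ(I1,I4) = 0.55 × 1.63 × 1.13 = 1.0130
  σ(I2,I3) = 0.35 × 1.02 × 1.55 = 0.5534
  σ(I2,I4) = 0.21 × 1.02 × 1.13 = 0.2420
  σ(I3,I4) = 0.20 × 1.55 × 1.13 = 0.3503
σ²_T = Σσ²ᵢ + 2·Σσ_ij = 7.3767 + 2 × 4.6383 = 16.6533
α = (4/3)·(1 − 7.3767/16.6533) = 0.743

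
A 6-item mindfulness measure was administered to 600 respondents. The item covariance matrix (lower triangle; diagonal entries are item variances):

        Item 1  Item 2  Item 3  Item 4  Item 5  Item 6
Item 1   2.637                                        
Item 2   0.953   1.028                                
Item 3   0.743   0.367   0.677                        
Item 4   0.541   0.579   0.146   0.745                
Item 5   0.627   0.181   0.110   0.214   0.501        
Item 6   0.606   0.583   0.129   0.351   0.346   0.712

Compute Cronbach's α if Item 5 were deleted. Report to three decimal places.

Cronbach's α = 0.791

Remaining items: Item 1, Item 2, Item 3, Item 4, Item 6 (k = 5).
Σσᵢ² = 2.637 + 1.028 + 0.677 + 0.745 + 0.712 = 5.799
σ²_total = 5.799 + 2 × 4.998 = 15.795
α (item deleted) = (5/4)·(1 − 5.799/15.795) = 0.791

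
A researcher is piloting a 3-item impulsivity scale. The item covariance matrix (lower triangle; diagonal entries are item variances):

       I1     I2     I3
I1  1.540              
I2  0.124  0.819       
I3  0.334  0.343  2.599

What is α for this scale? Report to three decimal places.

Σσᵢ² = 1.540 + 0.819 + 2.599 = 4.958
Σ_{i<j} σ_ij = 0.801
Var(T) = 4.958 + 2 × 0.801 = 6.560
α = (k/(k−1))·(1 − Σσᵢ²/Var(T)) = (3/2)·(1 − 4.958/6.560) = 0.366

α = 0.366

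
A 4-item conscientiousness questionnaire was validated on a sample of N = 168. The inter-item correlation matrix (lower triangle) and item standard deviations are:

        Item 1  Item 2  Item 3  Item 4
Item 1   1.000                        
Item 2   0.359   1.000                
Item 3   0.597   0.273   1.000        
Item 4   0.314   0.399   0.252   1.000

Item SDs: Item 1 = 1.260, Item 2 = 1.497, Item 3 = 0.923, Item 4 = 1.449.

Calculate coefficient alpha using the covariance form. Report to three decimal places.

α = 0.680

Σσ²ᵢ = 1.260² + 1.497² + 0.923² + 1.449² = 6.7801
Covariances σ_ij = r_ij · s_i · s_j:
  σ(Item 1,Item 2) = 0.359 × 1.260 × 1.497 = 0.6772
  σ(Item 1,Item 3) = 0.597 × 1.260 × 0.923 = 0.6943
  σ(Item 1,Item 4) = 0.314 × 1.260 × 1.449 = 0.5733
  σ(Item 2,Item 3) = 0.273 × 1.497 × 0.923 = 0.3772
  σ(Item 2,Item 4) = 0.399 × 1.497 × 1.449 = 0.8655
  σ(Item 3,Item 4) = 0.252 × 0.923 × 1.449 = 0.3370
σ²_T = Σσ²ᵢ + 2·Σσ_ij = 6.7801 + 2 × 3.5245 = 13.8291
α = (4/3)·(1 − 6.7801/13.8291) = 0.680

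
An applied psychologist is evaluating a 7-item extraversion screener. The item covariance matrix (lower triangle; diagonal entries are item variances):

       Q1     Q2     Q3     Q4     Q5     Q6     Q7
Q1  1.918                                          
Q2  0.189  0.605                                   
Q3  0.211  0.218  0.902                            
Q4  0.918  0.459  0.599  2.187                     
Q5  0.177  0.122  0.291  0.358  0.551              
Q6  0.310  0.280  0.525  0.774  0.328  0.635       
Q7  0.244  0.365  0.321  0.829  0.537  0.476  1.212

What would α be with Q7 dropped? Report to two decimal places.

α = 0.75

Remaining items: Q1, Q2, Q3, Q4, Q5, Q6 (k = 6).
Σσᵢ² = 1.918 + 0.605 + 0.902 + 2.187 + 0.551 + 0.635 = 6.798
σ²_total = 6.798 + 2 × 5.759 = 18.316
α (item deleted) = (6/5)·(1 − 6.798/18.316) = 0.75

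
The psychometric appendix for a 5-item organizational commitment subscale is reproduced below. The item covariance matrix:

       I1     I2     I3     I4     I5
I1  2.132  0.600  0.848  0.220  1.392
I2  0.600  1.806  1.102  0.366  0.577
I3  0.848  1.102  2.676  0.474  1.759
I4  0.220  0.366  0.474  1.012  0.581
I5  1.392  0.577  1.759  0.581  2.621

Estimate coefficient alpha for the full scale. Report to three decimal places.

sum of item variances = 2.132 + 1.806 + 2.676 + 1.012 + 2.621 = 10.247
Sum of off-diagonal covariances = 7.919
total variance = 10.247 + 2 × 7.919 = 26.085
α = (k/(k−1))·(1 − sum of item variances/total variance) = (5/4)·(1 − 10.247/26.085) = 0.759

coefficient alpha = 0.759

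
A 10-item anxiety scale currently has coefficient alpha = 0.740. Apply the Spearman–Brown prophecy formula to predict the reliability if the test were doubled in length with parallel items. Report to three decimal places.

predicted reliability = 0.851

Length factor m = 2
α' = m·α / (1 + (m−1)·α)
   = 2 × 0.740 / (1 + (2 − 1) × 0.740)
   = 1.4800 / 1.7400 = 0.851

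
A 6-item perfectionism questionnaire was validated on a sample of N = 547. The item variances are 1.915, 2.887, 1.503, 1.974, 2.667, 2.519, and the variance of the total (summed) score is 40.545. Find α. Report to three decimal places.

sum of item variances = 1.915 + 2.887 + 1.503 + 1.974 + 2.667 + 2.519 = 13.465
α = (k/(k−1))·(1 − sum of item variances/σ²_T) = (6/5)·(1 − 13.465/40.545) = 0.801

α = 0.801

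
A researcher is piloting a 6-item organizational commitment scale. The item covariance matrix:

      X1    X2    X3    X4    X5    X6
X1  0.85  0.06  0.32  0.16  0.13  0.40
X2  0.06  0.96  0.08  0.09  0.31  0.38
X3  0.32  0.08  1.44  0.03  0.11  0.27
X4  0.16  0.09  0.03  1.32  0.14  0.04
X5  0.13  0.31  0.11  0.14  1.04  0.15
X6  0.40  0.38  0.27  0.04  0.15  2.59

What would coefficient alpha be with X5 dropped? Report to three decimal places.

Remaining items: X1, X2, X3, X4, X6 (k = 5).
sum of item variances = 0.85 + 0.96 + 1.44 + 1.32 + 2.59 = 7.16
σ²_T = 7.16 + 2 × 1.83 = 10.82
α (item deleted) = (5/4)·(1 − 7.16/10.82) = 0.423

α = 0.423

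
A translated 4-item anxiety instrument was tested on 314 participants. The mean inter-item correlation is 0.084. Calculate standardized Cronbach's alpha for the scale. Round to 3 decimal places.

Standardized α = k·r̄ / (1 + (k−1)·r̄) = 4 × 0.084 / (1 + 3 × 0.084)
  = 0.3360 / 1.2520 = 0.268

α = 0.268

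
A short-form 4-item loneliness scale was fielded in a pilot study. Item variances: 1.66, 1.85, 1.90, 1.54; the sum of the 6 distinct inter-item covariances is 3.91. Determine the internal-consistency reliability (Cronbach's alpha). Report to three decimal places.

ΣVar(i) = 1.66 + 1.85 + 1.90 + 1.54 = 6.95
Sum of distinct covariances = 3.91
Var(T) = ΣVar(i) + 2·Σcov = 6.95 + 2 × 3.91 = 14.77
α = (4/3)·(1 − 6.95/14.77) = 0.706

Cronbach's alpha = 0.706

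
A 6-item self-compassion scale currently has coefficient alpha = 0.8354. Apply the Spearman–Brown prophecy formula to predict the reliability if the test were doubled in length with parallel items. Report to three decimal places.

predicted reliability = 0.910

Length factor m = 2
α' = m·α / (1 + (m−1)·α)
   = 2 × 0.8354 / (1 + (2 − 1) × 0.8354)
   = 1.6708 / 1.8354 = 0.910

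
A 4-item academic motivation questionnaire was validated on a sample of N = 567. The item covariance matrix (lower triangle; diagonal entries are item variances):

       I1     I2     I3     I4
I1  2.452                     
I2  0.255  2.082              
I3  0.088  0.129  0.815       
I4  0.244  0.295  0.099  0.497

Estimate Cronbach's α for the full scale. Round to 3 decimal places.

ΣVar(i) = 2.452 + 2.082 + 0.815 + 0.497 = 5.846
Sum of off-diagonal covariances = 1.110
σ²_total = 5.846 + 2 × 1.110 = 8.066
α = (k/(k−1))·(1 − ΣVar(i)/σ²_total) = (4/3)·(1 − 5.846/8.066) = 0.367

Cronbach's α = 0.367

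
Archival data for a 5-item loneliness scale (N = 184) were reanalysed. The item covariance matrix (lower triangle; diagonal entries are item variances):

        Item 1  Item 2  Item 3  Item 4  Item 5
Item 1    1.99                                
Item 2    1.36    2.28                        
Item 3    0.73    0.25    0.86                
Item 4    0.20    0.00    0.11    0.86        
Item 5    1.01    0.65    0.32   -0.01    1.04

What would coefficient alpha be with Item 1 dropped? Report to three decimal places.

α = 0.458

Remaining items: Item 2, Item 3, Item 4, Item 5 (k = 4).
Σσ²ᵢ = 2.28 + 0.86 + 0.86 + 1.04 = 5.04
σ²_total = 5.04 + 2 × 1.32 = 7.68
α (item deleted) = (4/3)·(1 − 5.04/7.68) = 0.458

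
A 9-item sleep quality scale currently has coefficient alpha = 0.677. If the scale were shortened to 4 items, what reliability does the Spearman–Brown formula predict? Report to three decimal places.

predicted reliability = 0.482

Length factor m = 4/9 = 0.4444
α' = m·α / (1 − (1−m)·α)
   = 4/9 × 0.677 / (1 − (1 − 4/9) × 0.677)
   = 0.3009 / 0.6239 = 0.482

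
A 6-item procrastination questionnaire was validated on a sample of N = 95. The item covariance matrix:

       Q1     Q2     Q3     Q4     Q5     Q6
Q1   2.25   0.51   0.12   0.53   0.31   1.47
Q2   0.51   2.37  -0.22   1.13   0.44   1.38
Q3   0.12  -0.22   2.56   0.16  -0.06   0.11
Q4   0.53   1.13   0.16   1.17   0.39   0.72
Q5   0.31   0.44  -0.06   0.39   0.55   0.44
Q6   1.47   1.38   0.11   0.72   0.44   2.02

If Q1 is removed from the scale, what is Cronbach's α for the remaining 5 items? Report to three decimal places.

Remaining items: Q2, Q3, Q4, Q5, Q6 (k = 5).
Σσ²ᵢ = 2.37 + 2.56 + 1.17 + 0.55 + 2.02 = 8.67
σ²_T = 8.67 + 2 × 4.49 = 17.65
α (item deleted) = (5/4)·(1 − 8.67/17.65) = 0.636

α = 0.636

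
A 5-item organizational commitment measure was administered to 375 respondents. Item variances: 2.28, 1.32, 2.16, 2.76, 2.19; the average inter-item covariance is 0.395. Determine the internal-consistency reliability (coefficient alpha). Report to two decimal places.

α = 0.53

sum of item variances = 2.28 + 1.32 + 2.16 + 2.76 + 2.19 = 10.71
Sum of the 10 distinct covariances = 10 × 0.395 = 3.950
σ²_T = sum of item variances + 2·Σcov = 10.71 + 2 × 3.950 = 18.610
α = (5/4)·(1 − 10.71/18.610) = 0.53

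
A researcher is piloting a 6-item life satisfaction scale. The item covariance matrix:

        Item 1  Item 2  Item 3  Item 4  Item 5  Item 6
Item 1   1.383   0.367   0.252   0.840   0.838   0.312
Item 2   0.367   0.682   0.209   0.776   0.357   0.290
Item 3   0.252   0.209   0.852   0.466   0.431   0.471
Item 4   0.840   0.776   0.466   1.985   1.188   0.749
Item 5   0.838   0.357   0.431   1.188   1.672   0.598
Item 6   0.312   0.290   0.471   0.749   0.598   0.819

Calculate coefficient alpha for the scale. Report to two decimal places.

ΣVar(i) = 1.383 + 0.682 + 0.852 + 1.985 + 1.672 + 0.819 = 7.393
Sum of the distinct covariances = 8.144
Var(T) = 7.393 + 2 × 8.144 = 23.681
α = (k/(k−1))·(1 − ΣVar(i)/Var(T)) = (6/5)·(1 − 7.393/23.681) = 0.83

α = 0.83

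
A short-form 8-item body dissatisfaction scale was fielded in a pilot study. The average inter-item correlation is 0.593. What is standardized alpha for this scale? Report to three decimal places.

Standardized α = k·r̄ / (1 + (k−1)·r̄) = 8 × 0.593 / (1 + 7 × 0.593)
  = 4.7440 / 5.1510 = 0.921

α = 0.921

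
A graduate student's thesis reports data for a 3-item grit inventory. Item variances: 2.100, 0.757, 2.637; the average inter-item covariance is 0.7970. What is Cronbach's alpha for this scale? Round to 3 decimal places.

Cronbach's alpha = 0.698

ΣVar(i) = 2.100 + 0.757 + 2.637 = 5.494
Sum of the 3 distinct covariances = 3 × 0.7970 = 2.3910
σ²_total = ΣVar(i) + 2·Σcov = 5.494 + 2 × 2.3910 = 10.2760
α = (3/2)·(1 − 5.494/10.2760) = 0.698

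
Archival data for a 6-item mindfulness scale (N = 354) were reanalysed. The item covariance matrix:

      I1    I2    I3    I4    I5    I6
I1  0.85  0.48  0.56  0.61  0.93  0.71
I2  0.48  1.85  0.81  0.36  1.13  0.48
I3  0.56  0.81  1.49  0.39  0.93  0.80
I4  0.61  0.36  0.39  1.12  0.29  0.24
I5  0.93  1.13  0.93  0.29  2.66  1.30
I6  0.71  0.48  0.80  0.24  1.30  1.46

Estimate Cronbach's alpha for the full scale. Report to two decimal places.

α = 0.82

ΣVar(i) = 0.85 + 1.85 + 1.49 + 1.12 + 2.66 + 1.46 = 9.43
Sum of off-diagonal covariances = 10.02
σ²_total = 9.43 + 2 × 10.02 = 29.47
α = (k/(k−1))·(1 − ΣVar(i)/σ²_total) = (6/5)·(1 − 9.43/29.47) = 0.82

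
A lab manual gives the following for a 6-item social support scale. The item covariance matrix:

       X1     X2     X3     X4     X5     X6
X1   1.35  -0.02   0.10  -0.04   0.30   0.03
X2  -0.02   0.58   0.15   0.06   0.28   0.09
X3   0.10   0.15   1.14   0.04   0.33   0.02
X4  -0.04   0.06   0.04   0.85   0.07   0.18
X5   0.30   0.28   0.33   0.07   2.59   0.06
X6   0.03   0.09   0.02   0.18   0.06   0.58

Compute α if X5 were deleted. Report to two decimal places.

α = 0.27

Remaining items: X1, X2, X3, X4, X6 (k = 5).
Σσ²ᵢ = 1.35 + 0.58 + 1.14 + 0.85 + 0.58 = 4.50
total variance = 4.50 + 2 × 0.61 = 5.72
α (item deleted) = (5/4)·(1 − 4.50/5.72) = 0.27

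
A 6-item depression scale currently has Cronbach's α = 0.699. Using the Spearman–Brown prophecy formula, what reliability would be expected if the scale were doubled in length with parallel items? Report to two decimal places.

Length factor m = 2
α' = m·α / (1 + (m−1)·α)
   = 2 × 0.699 / (1 + (2 − 1) × 0.699)
   = 1.3980 / 1.6990 = 0.82

predicted reliability = 0.82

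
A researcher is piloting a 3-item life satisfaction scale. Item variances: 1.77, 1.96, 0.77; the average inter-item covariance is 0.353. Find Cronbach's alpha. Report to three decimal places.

Σσᵢ² = 1.77 + 1.96 + 0.77 = 4.50
Sum of the 3 distinct covariances = 3 × 0.353 = 1.059
Var(T) = Σσᵢ² + 2·Σcov = 4.50 + 2 × 1.059 = 6.618
α = (3/2)·(1 − 4.50/6.618) = 0.480

α = 0.480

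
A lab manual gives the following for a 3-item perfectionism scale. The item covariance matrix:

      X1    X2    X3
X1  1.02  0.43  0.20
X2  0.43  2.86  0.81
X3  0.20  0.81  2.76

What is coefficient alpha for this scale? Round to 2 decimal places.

Σσᵢ² = 1.02 + 2.86 + 2.76 = 6.64
Sum of off-diagonal covariances = 1.44
total variance = 6.64 + 2 × 1.44 = 9.52
α = (k/(k−1))·(1 − Σσᵢ²/total variance) = (3/2)·(1 − 6.64/9.52) = 0.45

coefficient alpha = 0.45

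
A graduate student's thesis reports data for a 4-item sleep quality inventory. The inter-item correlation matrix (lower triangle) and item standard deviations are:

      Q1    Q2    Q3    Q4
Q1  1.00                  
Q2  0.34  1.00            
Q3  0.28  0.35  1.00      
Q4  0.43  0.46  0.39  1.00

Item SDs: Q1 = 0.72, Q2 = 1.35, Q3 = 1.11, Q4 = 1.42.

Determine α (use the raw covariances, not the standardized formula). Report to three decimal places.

Σσ²ᵢ = 0.72² + 1.35² + 1.11² + 1.42² = 5.5894
Covariances σ_ij = r_ij · s_i · s_j:
  σ(Q1,Q2) = 0.34 × 0.72 × 1.35 = 0.3305
  σ(Q1,Q3) = 0.28 × 0.72 × 1.11 = 0.2238
  σ(Q1,Q4) = 0.43 × 0.72 × 1.42 = 0.4396
  σ(Q2,Q3) = 0.35 × 1.35 × 1.11 = 0.5245
  σ(Q2,Q4) = 0.46 × 1.35 × 1.42 = 0.8818
  σ(Q3,Q4) = 0.39 × 1.11 × 1.42 = 0.6147
σ²_T = Σσ²ᵢ + 2·Σσ_ij = 5.5894 + 2 × 3.0149 = 11.6192
α = (4/3)·(1 − 5.5894/11.6192) = 0.692

α = 0.692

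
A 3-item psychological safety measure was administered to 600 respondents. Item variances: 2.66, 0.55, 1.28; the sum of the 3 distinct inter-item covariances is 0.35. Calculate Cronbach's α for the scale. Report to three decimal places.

α = 0.202

sum of item variances = 2.66 + 0.55 + 1.28 = 4.49
Sum of distinct covariances = 0.35
σ²_total = sum of item variances + 2·Σcov = 4.49 + 2 × 0.35 = 5.19
α = (3/2)·(1 − 4.49/5.19) = 0.202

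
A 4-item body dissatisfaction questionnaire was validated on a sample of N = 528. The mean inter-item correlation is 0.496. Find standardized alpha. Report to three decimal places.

standardized alpha = 0.797

Standardized α = k·r̄ / (1 + (k−1)·r̄) = 4 × 0.496 / (1 + 3 × 0.496)
  = 1.9840 / 2.4880 = 0.797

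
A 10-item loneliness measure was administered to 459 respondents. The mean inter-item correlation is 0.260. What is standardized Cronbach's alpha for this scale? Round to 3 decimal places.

Standardized α = k·r̄ / (1 + (k−1)·r̄) = 10 × 0.260 / (1 + 9 × 0.260)
  = 2.6000 / 3.3400 = 0.778

standardized Cronbach's alpha = 0.778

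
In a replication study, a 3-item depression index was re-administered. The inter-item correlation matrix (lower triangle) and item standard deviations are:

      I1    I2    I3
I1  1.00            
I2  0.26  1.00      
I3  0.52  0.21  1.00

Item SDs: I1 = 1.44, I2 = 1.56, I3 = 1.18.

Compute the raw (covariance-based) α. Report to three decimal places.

α = 0.579

Σσ²ᵢ = 1.44² + 1.56² + 1.18² = 5.8996
Covariances σ_ij = r_ij · s_i · s_j:
  σ(I1,I2) = 0.26 × 1.44 × 1.56 = 0.5841
  σ(I1,I3) = 0.52 × 1.44 × 1.18 = 0.8836
  σ(I2,I3) = 0.21 × 1.56 × 1.18 = 0.3866
σ²_T = Σσ²ᵢ + 2·Σσ_ij = 5.8996 + 2 × 1.8543 = 9.6082
α = (3/2)·(1 − 5.8996/9.6082) = 0.579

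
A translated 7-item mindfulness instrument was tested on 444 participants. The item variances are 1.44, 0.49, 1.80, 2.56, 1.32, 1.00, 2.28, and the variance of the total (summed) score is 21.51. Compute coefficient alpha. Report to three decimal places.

ΣVar(i) = 1.44 + 0.49 + 1.80 + 2.56 + 1.32 + 1.00 + 2.28 = 10.89
α = (k/(k−1))·(1 − ΣVar(i)/total variance) = (7/6)·(1 − 10.89/21.51) = 0.576

α = 0.576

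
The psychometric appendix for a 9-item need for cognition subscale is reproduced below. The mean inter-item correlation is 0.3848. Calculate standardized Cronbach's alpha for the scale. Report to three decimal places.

α = 0.849

Standardized α = k·r̄ / (1 + (k−1)·r̄) = 9 × 0.3848 / (1 + 8 × 0.3848)
  = 3.4632 / 4.0784 = 0.849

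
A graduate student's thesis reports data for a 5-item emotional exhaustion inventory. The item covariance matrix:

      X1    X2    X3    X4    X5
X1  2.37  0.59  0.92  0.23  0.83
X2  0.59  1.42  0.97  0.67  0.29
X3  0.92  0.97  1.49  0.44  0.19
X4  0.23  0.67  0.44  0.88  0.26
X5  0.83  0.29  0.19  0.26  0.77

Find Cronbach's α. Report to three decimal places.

ΣVar(i) = 2.37 + 1.42 + 1.49 + 0.88 + 0.77 = 6.93
Sum of off-diagonal covariances = 5.39
σ²_total = 6.93 + 2 × 5.39 = 17.71
α = (k/(k−1))·(1 − ΣVar(i)/σ²_total) = (5/4)·(1 − 6.93/17.71) = 0.761

α = 0.761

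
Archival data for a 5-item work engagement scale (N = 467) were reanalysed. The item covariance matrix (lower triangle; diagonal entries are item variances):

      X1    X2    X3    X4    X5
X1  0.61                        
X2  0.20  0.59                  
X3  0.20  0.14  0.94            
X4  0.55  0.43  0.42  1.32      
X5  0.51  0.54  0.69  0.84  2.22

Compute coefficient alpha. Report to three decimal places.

Σσ²ᵢ = 0.61 + 0.59 + 0.94 + 1.32 + 2.22 = 5.68
Σ_{i<j} σ_ij = 4.52
σ²_T = 5.68 + 2 × 4.52 = 14.72
α = (k/(k−1))·(1 − Σσ²ᵢ/σ²_T) = (5/4)·(1 − 5.68/14.72) = 0.768

coefficient alpha = 0.768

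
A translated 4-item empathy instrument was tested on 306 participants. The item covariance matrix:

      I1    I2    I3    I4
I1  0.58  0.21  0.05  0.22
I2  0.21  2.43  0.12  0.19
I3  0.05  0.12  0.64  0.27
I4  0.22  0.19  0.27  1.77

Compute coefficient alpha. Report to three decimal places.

coefficient alpha = 0.375

Σσ²ᵢ = 0.58 + 2.43 + 0.64 + 1.77 = 5.42
Σ_{i<j} σ_ij = 1.06
total variance = 5.42 + 2 × 1.06 = 7.54
α = (k/(k−1))·(1 − Σσ²ᵢ/total variance) = (4/3)·(1 − 5.42/7.54) = 0.375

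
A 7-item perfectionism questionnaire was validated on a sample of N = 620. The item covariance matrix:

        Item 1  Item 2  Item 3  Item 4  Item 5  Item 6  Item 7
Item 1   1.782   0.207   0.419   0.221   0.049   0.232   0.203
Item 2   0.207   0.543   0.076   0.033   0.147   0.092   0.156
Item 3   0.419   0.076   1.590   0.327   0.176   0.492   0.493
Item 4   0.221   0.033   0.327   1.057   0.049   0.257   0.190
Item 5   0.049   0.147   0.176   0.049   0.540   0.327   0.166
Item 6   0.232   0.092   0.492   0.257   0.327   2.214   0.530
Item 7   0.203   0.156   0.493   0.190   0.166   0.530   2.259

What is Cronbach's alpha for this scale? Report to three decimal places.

α = 0.574

sum of item variances = 1.782 + 0.543 + 1.590 + 1.057 + 0.540 + 2.214 + 2.259 = 9.985
Σ_{i<j} σ_ij = 4.842
Var(T) = 9.985 + 2 × 4.842 = 19.669
α = (k/(k−1))·(1 − sum of item variances/Var(T)) = (7/6)·(1 − 9.985/19.669) = 0.574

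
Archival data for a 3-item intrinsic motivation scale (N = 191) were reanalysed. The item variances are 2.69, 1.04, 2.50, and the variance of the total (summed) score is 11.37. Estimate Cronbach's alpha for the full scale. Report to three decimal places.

Cronbach's alpha = 0.678

Σσ²ᵢ = 2.69 + 1.04 + 2.50 = 6.23
α = (k/(k−1))·(1 − Σσ²ᵢ/σ²_total) = (3/2)·(1 − 6.23/11.37) = 0.678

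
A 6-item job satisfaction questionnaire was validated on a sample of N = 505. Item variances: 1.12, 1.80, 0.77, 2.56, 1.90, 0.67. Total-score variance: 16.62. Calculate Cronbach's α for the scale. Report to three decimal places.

α = 0.563

sum of item variances = 1.12 + 1.80 + 0.77 + 2.56 + 1.90 + 0.67 = 8.82
α = (k/(k−1))·(1 − sum of item variances/σ²_total) = (6/5)·(1 − 8.82/16.62) = 0.563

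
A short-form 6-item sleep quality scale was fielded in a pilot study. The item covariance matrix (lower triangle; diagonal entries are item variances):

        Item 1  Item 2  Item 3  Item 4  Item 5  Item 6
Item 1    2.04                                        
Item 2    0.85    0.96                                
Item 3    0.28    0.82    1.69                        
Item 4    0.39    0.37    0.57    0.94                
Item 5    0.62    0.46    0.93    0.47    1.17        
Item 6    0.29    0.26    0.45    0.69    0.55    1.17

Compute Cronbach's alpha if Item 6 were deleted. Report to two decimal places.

α = 0.79

Remaining items: Item 1, Item 2, Item 3, Item 4, Item 5 (k = 5).
sum of item variances = 2.04 + 0.96 + 1.69 + 0.94 + 1.17 = 6.80
σ²_total = 6.80 + 2 × 5.76 = 18.32
α (item deleted) = (5/4)·(1 − 6.80/18.32) = 0.79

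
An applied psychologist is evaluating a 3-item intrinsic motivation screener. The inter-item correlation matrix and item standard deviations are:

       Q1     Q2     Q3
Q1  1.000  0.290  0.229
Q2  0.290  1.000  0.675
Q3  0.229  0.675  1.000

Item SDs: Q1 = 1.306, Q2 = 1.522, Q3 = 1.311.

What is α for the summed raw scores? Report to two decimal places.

Σσ²ᵢ = 1.306² + 1.522² + 1.311² = 5.7408
Covariances σ_ij = r_ij · s_i · s_j:
  σ(Q1,Q2) = 0.290 × 1.306 × 1.522 = 0.5764
  σ(Q1,Q3) = 0.229 × 1.306 × 1.311 = 0.3921
  σ(Q2,Q3) = 0.675 × 1.522 × 1.311 = 1.3469
σ²_T = Σσ²ᵢ + 2·Σσ_ij = 5.7408 + 2 × 2.3154 = 10.3716
α = (3/2)·(1 − 5.7408/10.3716) = 0.67

α = 0.67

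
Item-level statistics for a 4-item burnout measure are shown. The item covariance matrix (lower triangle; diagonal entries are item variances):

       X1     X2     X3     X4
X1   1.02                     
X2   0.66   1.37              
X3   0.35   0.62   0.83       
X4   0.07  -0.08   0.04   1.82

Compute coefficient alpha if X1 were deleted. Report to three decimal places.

α = 0.336

Remaining items: X2, X3, X4 (k = 3).
sum of item variances = 1.37 + 0.83 + 1.82 = 4.02
σ²_T = 4.02 + 2 × 0.58 = 5.18
α (item deleted) = (3/2)·(1 − 4.02/5.18) = 0.336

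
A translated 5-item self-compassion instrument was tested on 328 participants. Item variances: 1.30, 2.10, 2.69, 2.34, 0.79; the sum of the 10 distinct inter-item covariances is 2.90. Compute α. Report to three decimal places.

α = 0.483

ΣVar(i) = 1.30 + 2.10 + 2.69 + 2.34 + 0.79 = 9.22
Sum of distinct covariances = 2.90
σ²_total = ΣVar(i) + 2·Σcov = 9.22 + 2 × 2.90 = 15.02
α = (5/4)·(1 − 9.22/15.02) = 0.483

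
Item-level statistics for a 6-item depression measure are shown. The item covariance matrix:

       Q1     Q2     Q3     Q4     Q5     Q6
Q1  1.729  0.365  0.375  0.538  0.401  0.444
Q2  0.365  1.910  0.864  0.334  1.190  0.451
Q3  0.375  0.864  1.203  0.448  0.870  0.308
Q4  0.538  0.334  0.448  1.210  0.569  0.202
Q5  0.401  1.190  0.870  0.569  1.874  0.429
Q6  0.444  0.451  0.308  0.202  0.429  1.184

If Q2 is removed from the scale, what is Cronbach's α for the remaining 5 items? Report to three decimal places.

Remaining items: Q1, Q3, Q4, Q5, Q6 (k = 5).
ΣVar(i) = 1.729 + 1.203 + 1.210 + 1.874 + 1.184 = 7.200
total variance = 7.200 + 2 × 4.584 = 16.368
α (item deleted) = (5/4)·(1 − 7.200/16.368) = 0.700

α = 0.700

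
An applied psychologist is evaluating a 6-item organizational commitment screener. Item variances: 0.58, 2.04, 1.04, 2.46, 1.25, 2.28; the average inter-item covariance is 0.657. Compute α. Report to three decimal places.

α = 0.806

Σσᵢ² = 0.58 + 2.04 + 1.04 + 2.46 + 1.25 + 2.28 = 9.65
Sum of the 15 distinct covariances = 15 × 0.657 = 9.855
Var(T) = Σσᵢ² + 2·Σcov = 9.65 + 2 × 9.855 = 29.360
α = (6/5)·(1 − 9.65/29.360) = 0.806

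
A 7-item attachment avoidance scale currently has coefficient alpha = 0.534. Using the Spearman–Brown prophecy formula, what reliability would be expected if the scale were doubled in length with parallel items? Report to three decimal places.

predicted reliability = 0.696

Length factor m = 2
α' = m·α / (1 + (m−1)·α)
   = 2 × 0.534 / (1 + (2 − 1) × 0.534)
   = 1.0680 / 1.5340 = 0.696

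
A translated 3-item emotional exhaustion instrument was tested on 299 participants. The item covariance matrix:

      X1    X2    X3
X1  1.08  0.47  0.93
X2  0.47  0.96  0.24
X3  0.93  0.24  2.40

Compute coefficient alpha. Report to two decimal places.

Σσ²ᵢ = 1.08 + 0.96 + 2.40 = 4.44
Sum of the distinct covariances = 1.64
σ²_T = 4.44 + 2 × 1.64 = 7.72
α = (k/(k−1))·(1 − Σσ²ᵢ/σ²_T) = (3/2)·(1 − 4.44/7.72) = 0.64

α = 0.64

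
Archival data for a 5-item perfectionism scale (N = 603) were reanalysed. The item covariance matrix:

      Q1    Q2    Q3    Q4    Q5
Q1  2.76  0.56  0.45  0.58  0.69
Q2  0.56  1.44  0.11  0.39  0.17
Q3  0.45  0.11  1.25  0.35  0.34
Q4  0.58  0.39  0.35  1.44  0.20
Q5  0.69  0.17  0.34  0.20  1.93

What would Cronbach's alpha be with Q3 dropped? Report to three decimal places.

Cronbach's alpha = 0.542

Remaining items: Q1, Q2, Q4, Q5 (k = 4).
ΣVar(i) = 2.76 + 1.44 + 1.44 + 1.93 = 7.57
Var(T) = 7.57 + 2 × 2.59 = 12.75
α (item deleted) = (4/3)·(1 − 7.57/12.75) = 0.542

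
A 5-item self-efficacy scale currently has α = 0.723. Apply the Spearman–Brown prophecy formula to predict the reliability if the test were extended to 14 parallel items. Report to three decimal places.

predicted reliability = 0.880

Length factor m = 14/5 = 2.8000
α' = m·α / (1 + (m−1)·α)
   = 14/5 × 0.723 / (1 + (14/5 − 1) × 0.723)
   = 2.0244 / 2.3014 = 0.880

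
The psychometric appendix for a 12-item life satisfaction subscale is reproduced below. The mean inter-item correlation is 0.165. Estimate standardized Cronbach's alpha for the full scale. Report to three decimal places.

α = 0.703

Standardized α = k·r̄ / (1 + (k−1)·r̄) = 12 × 0.165 / (1 + 11 × 0.165)
  = 1.9800 / 2.8150 = 0.703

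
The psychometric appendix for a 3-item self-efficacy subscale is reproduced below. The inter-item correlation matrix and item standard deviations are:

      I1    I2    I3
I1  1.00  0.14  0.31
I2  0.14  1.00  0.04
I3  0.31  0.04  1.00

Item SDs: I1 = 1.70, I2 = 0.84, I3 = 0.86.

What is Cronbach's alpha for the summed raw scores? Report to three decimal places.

α = 0.359

Σσ²ᵢ = 1.70² + 0.84² + 0.86² = 4.3352
Covariances σ_ij = r_ij · s_i · s_j:
  σ(I1,I2) = 0.14 × 1.70 × 0.84 = 0.1999
  σ(I1,I3) = 0.31 × 1.70 × 0.86 = 0.4532
  σ(I2,I3) = 0.04 × 0.84 × 0.86 = 0.0289
σ²_T = Σσ²ᵢ + 2·Σσ_ij = 4.3352 + 2 × 0.6820 = 5.6992
α = (3/2)·(1 − 4.3352/5.6992) = 0.359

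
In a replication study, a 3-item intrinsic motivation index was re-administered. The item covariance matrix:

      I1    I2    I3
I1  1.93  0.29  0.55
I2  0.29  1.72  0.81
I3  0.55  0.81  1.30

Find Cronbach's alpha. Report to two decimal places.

Cronbach's alpha = 0.60

sum of item variances = 1.93 + 1.72 + 1.30 = 4.95
Σ_{i<j} σ_ij = 1.65
total variance = 4.95 + 2 × 1.65 = 8.25
α = (k/(k−1))·(1 − sum of item variances/total variance) = (3/2)·(1 − 4.95/8.25) = 0.60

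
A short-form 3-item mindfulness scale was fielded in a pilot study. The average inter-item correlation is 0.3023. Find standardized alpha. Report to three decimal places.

α = 0.565

Standardized α = k·r̄ / (1 + (k−1)·r̄) = 3 × 0.3023 / (1 + 2 × 0.3023)
  = 0.9069 / 1.6046 = 0.565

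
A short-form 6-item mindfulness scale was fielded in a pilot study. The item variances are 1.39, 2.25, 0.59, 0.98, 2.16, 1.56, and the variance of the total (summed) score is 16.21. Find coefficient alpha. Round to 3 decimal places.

Σσᵢ² = 1.39 + 2.25 + 0.59 + 0.98 + 2.16 + 1.56 = 8.93
α = (k/(k−1))·(1 − Σσᵢ²/Var(T)) = (6/5)·(1 − 8.93/16.21) = 0.539

α = 0.539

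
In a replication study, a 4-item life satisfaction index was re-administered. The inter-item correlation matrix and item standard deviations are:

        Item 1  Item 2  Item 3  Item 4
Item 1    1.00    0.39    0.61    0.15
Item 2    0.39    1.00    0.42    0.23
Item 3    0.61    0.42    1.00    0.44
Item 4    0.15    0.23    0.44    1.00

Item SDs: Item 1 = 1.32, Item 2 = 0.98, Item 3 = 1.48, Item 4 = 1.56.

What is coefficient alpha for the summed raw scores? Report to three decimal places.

Σσ²ᵢ = 1.32² + 0.98² + 1.48² + 1.56² = 7.3268
Covariances σ_ij = r_ij · s_i · s_j:
  σ(Item 1,Item 2) = 0.39 × 1.32 × 0.98 = 0.5045
  σ(Item 1,Item 3) = 0.61 × 1.32 × 1.48 = 1.1917
  σ(Item 1,Item 4) = 0.15 × 1.32 × 1.56 = 0.3089
  σ(Item 2,Item 3) = 0.42 × 0.98 × 1.48 = 0.6092
  σ(Item 2,Item 4) = 0.23 × 0.98 × 1.56 = 0.3516
  σ(Item 3,Item 4) = 0.44 × 1.48 × 1.56 = 1.0159
σ²_T = Σσ²ᵢ + 2·Σσ_ij = 7.3268 + 2 × 3.9818 = 15.2904
α = (4/3)·(1 − 7.3268/15.2904) = 0.694

α = 0.694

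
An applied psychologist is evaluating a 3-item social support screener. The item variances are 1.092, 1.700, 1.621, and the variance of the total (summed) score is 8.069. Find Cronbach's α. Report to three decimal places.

ΣVar(i) = 1.092 + 1.700 + 1.621 = 4.413
α = (k/(k−1))·(1 − ΣVar(i)/σ²_T) = (3/2)·(1 − 4.413/8.069) = 0.680

α = 0.680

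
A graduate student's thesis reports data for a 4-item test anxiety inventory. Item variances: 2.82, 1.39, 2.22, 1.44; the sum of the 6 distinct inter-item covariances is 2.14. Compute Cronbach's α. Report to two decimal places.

Cronbach's α = 0.47

ΣVar(i) = 2.82 + 1.39 + 2.22 + 1.44 = 7.87
Sum of distinct covariances = 2.14
total variance = ΣVar(i) + 2·Σcov = 7.87 + 2 × 2.14 = 12.15
α = (4/3)·(1 − 7.87/12.15) = 0.47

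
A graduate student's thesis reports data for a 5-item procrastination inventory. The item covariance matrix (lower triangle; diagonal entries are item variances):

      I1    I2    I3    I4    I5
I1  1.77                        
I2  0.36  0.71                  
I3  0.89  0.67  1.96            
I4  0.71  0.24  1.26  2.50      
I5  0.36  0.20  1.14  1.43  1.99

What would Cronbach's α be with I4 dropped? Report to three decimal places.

α = 0.706

Remaining items: I1, I2, I3, I5 (k = 4).
sum of item variances = 1.77 + 0.71 + 1.96 + 1.99 = 6.43
σ²_total = 6.43 + 2 × 3.62 = 13.67
α (item deleted) = (4/3)·(1 − 6.43/13.67) = 0.706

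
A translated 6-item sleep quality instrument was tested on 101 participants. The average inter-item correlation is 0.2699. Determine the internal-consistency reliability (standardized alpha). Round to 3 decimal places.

α = 0.689

Standardized α = k·r̄ / (1 + (k−1)·r̄) = 6 × 0.2699 / (1 + 5 × 0.2699)
  = 1.6194 / 2.3495 = 0.689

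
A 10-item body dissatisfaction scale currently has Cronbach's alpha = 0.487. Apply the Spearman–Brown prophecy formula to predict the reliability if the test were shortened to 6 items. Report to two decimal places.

Length factor m = 6/10 = 0.6000
α' = m·α / (1 − (1−m)·α)
   = 6/10 × 0.487 / (1 − (1 − 6/10) × 0.487)
   = 0.2922 / 0.8052 = 0.36

predicted reliability = 0.36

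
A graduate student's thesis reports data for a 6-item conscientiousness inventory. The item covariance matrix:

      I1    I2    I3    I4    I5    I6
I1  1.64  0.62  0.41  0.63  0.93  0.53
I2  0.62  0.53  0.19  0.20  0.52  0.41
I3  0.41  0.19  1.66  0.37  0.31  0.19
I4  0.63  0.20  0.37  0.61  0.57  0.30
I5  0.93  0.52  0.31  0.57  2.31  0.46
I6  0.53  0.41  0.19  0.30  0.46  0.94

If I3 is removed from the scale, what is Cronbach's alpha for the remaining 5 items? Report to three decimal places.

Remaining items: I1, I2, I4, I5, I6 (k = 5).
Σσ²ᵢ = 1.64 + 0.53 + 0.61 + 2.31 + 0.94 = 6.03
σ²_total = 6.03 + 2 × 5.17 = 16.37
α (item deleted) = (5/4)·(1 − 6.03/16.37) = 0.790

Cronbach's alpha = 0.790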